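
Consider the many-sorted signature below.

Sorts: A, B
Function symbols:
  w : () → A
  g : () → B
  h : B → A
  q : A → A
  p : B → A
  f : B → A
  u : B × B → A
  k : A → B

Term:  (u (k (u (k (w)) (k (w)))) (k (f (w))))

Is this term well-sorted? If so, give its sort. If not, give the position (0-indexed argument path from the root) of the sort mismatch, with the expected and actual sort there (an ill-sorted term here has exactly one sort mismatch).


ill-sorted at position [1, 0, 0]: expected B, got A

        (w) : A
      (k (w)) : B
        (w) : A
      (k (w)) : B
    (u (k (w)) (k (w))) : A
  (k (u (k (w)) (k (w)))) : B
      (w) : A
    (f (w)) : ✗ arg 0 at [1, 0, 0] has sort A, expected B


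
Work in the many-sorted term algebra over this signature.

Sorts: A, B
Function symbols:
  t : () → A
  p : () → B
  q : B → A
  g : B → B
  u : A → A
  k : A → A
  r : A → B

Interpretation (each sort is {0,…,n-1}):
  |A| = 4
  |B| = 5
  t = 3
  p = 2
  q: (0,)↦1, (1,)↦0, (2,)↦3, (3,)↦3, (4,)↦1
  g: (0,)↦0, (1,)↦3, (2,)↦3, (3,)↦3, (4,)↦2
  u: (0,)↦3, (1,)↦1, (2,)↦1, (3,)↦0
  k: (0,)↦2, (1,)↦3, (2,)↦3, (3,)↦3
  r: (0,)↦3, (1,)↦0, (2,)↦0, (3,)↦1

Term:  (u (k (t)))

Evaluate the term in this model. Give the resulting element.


value = 0

  t = 3
  (k (t)) = k(3,) = 3
  (u (k (t))) = u(3,) = 0


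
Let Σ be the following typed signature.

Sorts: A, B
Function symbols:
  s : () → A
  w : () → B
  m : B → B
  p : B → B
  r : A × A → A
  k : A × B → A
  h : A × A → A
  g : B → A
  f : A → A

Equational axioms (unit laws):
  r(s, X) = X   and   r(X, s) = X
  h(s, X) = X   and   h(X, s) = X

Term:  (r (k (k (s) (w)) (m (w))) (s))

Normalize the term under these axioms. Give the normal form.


1. (r (k (k (s) (w)) (m (w))) (s))  →  (k (k (s) (w)) (m (w)))

normal form = (k (k (s) (w)) (m (w)))


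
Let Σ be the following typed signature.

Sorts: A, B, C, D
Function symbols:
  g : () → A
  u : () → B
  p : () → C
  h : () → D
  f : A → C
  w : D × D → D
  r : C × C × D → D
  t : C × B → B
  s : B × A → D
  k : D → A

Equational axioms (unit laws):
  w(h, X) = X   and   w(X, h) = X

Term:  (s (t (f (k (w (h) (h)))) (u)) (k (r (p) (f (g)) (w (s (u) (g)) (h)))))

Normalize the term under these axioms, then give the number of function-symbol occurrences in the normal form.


size = 14

1. (s (t (f (k (w (h) (h)))) (u)) (k (r (p) (f (g)) (w (s (u) (g)) (h)))))  →  (s (t (f (k (h))) (u)) (k (r (p) (f (g)) (w (s (u) (g)) (h)))))
2. (s (t (f (k (h))) (u)) (k (r (p) (f (g)) (w (s (u) (g)) (h)))))  →  (s (t (f (k (h))) (u)) (k (r (p) (f (g)) (s (u) (g)))))
normal form: (s (t (f (k (h))) (u)) (k (r (p) (f (g)) (s (u) (g)))))


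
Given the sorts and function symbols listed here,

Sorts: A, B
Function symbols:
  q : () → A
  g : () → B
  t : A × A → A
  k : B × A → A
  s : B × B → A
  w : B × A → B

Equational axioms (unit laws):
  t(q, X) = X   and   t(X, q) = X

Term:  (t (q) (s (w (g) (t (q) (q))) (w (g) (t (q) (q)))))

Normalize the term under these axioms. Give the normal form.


normal form = (s (w (g) (q)) (w (g) (q)))

1. (t (q) (s (w (g) (t (q) (q))) (w (g) (t (q) (q)))))  →  (s (w (g) (t (q) (q))) (w (g) (t (q) (q))))
2. (s (w (g) (t (q) (q))) (w (g) (t (q) (q))))  →  (s (w (g) (q)) (w (g) (t (q) (q))))
3. (s (w (g) (q)) (w (g) (t (q) (q))))  →  (s (w (g) (q)) (w (g) (q)))


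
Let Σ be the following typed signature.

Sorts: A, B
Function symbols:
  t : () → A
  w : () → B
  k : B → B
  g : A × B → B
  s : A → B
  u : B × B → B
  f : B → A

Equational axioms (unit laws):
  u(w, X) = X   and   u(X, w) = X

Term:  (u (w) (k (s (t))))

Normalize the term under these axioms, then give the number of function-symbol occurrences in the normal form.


size = 3

1. (u (w) (k (s (t))))  →  (k (s (t)))
normal form: (k (s (t)))


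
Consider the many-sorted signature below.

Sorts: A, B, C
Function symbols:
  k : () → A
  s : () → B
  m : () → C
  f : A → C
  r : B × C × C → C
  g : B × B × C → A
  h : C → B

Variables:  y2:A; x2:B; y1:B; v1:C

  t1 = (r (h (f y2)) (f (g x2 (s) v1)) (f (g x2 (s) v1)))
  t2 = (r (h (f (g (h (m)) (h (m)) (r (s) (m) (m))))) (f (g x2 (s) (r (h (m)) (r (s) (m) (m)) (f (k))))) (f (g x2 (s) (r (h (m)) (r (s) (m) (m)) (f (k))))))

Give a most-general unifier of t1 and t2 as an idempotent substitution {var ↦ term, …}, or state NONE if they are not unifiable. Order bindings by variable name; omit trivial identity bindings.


{v1 ↦ (r (h (m)) (r (s) (m) (m)) (f (k))), y2 ↦ (g (h (m)) (h (m)) (r (s) (m) (m)))}


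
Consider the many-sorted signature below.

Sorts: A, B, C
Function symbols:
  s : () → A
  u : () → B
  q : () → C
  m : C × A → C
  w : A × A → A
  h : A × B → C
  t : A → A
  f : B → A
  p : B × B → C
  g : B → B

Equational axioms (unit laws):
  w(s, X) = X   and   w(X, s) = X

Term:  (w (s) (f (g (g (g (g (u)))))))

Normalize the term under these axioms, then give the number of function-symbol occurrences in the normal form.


1. (w (s) (f (g (g (g (g (u)))))))  →  (f (g (g (g (g (u))))))
normal form: (f (g (g (g (g (u))))))

size = 6


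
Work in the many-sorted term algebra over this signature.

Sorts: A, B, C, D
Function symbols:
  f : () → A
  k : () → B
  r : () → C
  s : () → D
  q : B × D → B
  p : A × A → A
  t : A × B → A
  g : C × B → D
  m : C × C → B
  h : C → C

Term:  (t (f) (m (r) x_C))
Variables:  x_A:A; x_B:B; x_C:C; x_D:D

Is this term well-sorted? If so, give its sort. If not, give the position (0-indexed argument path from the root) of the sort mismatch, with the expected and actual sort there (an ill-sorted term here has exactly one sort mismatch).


well-sorted; sort = A

  (f) : A
    (r) : C
    x_C : C
  (m (r) x_C) : B
(t (f) (m (r) x_C)) : A


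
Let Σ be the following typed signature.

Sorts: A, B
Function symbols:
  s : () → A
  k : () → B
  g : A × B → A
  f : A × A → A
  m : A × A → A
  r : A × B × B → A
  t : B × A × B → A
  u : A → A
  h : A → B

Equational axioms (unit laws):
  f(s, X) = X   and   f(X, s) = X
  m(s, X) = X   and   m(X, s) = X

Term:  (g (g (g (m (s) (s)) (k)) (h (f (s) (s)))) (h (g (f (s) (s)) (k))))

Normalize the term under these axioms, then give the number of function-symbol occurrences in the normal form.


size = 11

1. (g (g (g (m (s) (s)) (k)) (h (f (s) (s)))) (h (g (f (s) (s)) (k))))  →  (g (g (g (s) (k)) (h (f (s) (s)))) (h (g (f (s) (s)) (k))))
2. (g (g (g (s) (k)) (h (f (s) (s)))) (h (g (f (s) (s)) (k))))  →  (g (g (g (s) (k)) (h (s))) (h (g (f (s) (s)) (k))))
3. (g (g (g (s) (k)) (h (s))) (h (g (f (s) (s)) (k))))  →  (g (g (g (s) (k)) (h (s))) (h (g (s) (k))))
normal form: (g (g (g (s) (k)) (h (s))) (h (g (s) (k))))


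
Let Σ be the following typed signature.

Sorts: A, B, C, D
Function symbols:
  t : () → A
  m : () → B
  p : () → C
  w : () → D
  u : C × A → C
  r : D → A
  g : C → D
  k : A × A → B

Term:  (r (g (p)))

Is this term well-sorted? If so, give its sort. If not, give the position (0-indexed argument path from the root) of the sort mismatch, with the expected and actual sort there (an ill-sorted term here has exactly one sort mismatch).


    (p) : C
  (g (p)) : D
(r (g (p))) : A

well-sorted; sort = A


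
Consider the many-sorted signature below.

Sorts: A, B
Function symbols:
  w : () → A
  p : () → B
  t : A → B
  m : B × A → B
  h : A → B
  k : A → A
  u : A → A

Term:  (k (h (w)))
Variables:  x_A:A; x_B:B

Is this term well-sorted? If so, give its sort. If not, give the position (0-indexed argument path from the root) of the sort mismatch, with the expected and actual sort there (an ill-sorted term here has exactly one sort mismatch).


ill-sorted at position [0]: expected A, got B

    (w) : A
  (h (w)) : B
(k (h (w))) : ✗ arg 0 at [0] has sort B, expected A


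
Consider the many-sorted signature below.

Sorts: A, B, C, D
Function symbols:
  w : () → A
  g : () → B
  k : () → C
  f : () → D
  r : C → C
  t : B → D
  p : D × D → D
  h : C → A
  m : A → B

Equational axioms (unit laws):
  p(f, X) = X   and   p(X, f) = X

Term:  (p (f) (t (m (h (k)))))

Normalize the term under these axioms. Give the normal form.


normal form = (t (m (h (k))))

1. (p (f) (t (m (h (k)))))  →  (t (m (h (k))))


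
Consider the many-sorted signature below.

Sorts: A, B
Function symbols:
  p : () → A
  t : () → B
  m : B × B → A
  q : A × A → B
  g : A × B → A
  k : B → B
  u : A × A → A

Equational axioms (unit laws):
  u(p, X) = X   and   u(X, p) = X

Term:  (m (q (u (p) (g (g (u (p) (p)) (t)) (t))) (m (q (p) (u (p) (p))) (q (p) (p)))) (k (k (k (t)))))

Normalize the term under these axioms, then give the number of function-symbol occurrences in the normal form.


size = 18

1. (m (q (u (p) (g (g (u (p) (p)) (t)) (t))) (m (q (p) (u (p) (p))) (q (p) (p)))) (k (k (k (t)))))  →  (m (q (g (g (u (p) (p)) (t)) (t)) (m (q (p) (u (p) (p))) (q (p) (p)))) (k (k (k (t)))))
2. (m (q (g (g (u (p) (p)) (t)) (t)) (m (q (p) (u (p) (p))) (q (p) (p)))) (k (k (k (t)))))  →  (m (q (g (g (p) (t)) (t)) (m (q (p) (u (p) (p))) (q (p) (p)))) (k (k (k (t)))))
3. (m (q (g (g (p) (t)) (t)) (m (q (p) (u (p) (p))) (q (p) (p)))) (k (k (k (t)))))  →  (m (q (g (g (p) (t)) (t)) (m (q (p) (p)) (q (p) (p)))) (k (k (k (t)))))
normal form: (m (q (g (g (p) (t)) (t)) (m (q (p) (p)) (q (p) (p)))) (k (k (k (t)))))


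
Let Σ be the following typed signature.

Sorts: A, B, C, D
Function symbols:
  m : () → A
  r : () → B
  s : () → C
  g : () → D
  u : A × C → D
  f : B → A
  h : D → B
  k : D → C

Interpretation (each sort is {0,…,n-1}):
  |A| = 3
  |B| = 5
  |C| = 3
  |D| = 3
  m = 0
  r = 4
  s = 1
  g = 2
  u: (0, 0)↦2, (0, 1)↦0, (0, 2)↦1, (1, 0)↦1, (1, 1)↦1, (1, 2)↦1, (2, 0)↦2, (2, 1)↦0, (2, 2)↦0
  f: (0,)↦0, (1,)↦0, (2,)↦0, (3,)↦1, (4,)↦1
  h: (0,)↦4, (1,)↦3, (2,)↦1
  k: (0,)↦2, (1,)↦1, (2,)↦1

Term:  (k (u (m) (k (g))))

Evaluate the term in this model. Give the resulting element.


  m = 0
  g = 2
  (k (g)) = k(2,) = 1
  (u (m) (k (g))) = u(0, 1) = 0
  (k (u (m) (k (g)))) = k(0,) = 2

value = 2


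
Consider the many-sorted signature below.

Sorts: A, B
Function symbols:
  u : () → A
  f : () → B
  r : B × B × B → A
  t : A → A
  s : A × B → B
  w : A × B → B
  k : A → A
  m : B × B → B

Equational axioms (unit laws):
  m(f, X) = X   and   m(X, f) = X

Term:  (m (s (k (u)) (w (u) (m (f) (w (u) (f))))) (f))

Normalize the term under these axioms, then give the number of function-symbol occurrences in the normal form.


1. (m (s (k (u)) (w (u) (m (f) (w (u) (f))))) (f))  →  (s (k (u)) (w (u) (m (f) (w (u) (f)))))
2. (s (k (u)) (w (u) (m (f) (w (u) (f)))))  →  (s (k (u)) (w (u) (w (u) (f))))
normal form: (s (k (u)) (w (u) (w (u) (f))))

size = 8


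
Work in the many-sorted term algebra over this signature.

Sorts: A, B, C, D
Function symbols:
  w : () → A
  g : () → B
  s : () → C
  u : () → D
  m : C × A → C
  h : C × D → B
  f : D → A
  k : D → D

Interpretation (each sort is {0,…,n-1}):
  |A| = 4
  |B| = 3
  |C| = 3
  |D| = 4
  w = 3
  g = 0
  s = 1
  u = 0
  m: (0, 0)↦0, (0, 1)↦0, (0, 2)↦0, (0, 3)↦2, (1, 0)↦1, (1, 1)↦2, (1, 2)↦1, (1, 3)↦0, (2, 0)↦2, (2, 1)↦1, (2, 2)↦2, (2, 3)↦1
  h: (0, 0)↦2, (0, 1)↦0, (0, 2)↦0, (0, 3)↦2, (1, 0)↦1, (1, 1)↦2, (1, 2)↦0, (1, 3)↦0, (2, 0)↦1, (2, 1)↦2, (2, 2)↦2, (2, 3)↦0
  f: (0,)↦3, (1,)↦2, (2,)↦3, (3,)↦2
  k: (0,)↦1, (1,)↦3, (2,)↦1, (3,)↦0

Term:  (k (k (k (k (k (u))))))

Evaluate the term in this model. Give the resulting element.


value = 3

  u = 0
  (k (u)) = k(0,) = 1
  (k (k (u))) = k(1,) = 3
  (k (k (k (u)))) = k(3,) = 0
  (k (k (k (k (u))))) = k(0,) = 1
  (k (k (k (k (k (u)))))) = k(1,) = 3


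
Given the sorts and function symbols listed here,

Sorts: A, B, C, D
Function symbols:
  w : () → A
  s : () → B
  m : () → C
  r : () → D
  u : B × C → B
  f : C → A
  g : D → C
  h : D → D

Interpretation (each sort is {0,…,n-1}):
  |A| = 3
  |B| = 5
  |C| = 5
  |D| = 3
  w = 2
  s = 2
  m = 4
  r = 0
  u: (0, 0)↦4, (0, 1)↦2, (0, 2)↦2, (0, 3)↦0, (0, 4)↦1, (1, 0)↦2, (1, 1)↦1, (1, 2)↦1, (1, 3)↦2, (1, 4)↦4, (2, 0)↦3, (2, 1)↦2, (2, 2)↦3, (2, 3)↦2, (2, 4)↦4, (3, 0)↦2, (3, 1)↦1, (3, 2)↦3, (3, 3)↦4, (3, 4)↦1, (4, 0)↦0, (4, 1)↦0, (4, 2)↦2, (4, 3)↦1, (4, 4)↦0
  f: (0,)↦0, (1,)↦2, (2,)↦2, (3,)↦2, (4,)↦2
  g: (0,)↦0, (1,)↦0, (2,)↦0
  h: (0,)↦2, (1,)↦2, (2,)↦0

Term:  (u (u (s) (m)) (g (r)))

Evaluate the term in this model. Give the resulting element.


value = 0

  s = 2
  m = 4
  (u (s) (m)) = u(2, 4) = 4
  r = 0
  (g (r)) = g(0,) = 0
  (u (u (s) (m)) (g (r))) = u(4, 0) = 0


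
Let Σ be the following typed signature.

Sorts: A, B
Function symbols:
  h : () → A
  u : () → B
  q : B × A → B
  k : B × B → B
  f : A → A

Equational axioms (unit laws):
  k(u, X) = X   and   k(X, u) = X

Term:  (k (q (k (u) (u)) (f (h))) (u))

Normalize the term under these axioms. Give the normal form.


1. (k (q (k (u) (u)) (f (h))) (u))  →  (q (k (u) (u)) (f (h)))
2. (q (k (u) (u)) (f (h)))  →  (q (u) (f (h)))

normal form = (q (u) (f (h)))


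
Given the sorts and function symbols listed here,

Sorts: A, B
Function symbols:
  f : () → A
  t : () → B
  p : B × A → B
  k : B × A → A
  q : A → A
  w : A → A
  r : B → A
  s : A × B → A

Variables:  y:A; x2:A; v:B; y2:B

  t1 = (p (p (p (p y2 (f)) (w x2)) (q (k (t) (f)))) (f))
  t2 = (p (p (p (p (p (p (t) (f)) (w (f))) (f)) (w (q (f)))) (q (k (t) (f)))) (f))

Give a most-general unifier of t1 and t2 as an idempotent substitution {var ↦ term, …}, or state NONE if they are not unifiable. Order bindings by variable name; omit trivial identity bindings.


{x2 ↦ (q (f)), y2 ↦ (p (p (t) (f)) (w (f)))}


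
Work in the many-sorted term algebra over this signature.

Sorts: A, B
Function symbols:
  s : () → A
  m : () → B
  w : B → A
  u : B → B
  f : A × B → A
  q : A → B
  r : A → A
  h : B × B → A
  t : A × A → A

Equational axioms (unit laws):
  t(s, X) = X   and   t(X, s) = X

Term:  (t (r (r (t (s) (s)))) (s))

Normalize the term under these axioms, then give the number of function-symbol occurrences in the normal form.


1. (t (r (r (t (s) (s)))) (s))  →  (r (r (t (s) (s))))
2. (r (r (t (s) (s))))  →  (r (r (s)))
normal form: (r (r (s)))

size = 3


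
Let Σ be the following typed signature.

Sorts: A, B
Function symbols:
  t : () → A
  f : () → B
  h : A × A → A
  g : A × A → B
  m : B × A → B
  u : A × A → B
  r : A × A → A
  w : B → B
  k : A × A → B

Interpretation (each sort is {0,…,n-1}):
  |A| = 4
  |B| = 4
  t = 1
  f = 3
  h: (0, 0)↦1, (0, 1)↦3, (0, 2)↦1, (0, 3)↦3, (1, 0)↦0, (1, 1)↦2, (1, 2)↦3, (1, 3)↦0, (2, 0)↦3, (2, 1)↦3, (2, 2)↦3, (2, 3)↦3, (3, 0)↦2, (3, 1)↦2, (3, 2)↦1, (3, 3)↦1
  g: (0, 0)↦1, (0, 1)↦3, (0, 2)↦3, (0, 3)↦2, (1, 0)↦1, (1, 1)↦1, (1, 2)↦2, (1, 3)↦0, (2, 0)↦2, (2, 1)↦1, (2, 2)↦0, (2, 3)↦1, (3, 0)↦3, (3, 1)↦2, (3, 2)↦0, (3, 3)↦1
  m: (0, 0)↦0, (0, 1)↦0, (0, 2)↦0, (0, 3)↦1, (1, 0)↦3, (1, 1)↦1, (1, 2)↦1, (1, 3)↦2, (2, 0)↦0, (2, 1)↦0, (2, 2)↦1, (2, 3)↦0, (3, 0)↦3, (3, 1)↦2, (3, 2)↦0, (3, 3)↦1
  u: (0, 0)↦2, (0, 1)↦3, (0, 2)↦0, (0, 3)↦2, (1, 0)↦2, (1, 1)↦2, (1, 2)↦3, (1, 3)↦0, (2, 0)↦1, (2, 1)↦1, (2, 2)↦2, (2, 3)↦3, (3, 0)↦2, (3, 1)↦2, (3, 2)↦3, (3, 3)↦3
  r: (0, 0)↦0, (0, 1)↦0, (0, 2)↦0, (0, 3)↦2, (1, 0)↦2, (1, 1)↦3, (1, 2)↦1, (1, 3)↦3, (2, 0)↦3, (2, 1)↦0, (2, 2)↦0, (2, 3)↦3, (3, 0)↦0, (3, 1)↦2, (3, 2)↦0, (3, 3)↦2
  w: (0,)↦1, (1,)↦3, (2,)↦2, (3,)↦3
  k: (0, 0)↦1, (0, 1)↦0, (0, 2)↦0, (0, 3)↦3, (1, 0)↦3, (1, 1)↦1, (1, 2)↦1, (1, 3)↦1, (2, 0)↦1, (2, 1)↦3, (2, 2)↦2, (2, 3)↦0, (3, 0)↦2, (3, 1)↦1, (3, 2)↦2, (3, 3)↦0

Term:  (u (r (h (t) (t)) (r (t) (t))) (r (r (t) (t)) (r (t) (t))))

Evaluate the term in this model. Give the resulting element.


  t = 1
  t = 1
  (h (t) (t)) = h(1, 1) = 2
  t = 1
  t = 1
  (r (t) (t)) = r(1, 1) = 3
  (r (h (t) (t)) (r (t) (t))) = r(2, 3) = 3
  t = 1
  t = 1
  (r (t) (t)) = r(1, 1) = 3
  t = 1
  t = 1
  (r (t) (t)) = r(1, 1) = 3
  (r (r (t) (t)) (r (t) (t))) = r(3, 3) = 2
  (u (r (h (t) (t)) (r (t) (t))) (r (r (t) (t)) (r (t) (t)))) = u(3, 2) = 3

value = 3


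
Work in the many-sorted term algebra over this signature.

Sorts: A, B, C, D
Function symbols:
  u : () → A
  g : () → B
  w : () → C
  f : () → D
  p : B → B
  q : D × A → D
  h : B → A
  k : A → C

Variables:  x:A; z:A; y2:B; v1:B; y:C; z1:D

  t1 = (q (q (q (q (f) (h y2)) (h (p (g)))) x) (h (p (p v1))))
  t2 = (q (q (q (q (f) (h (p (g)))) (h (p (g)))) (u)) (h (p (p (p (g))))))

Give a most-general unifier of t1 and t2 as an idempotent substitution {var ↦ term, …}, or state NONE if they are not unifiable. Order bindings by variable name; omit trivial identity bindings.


{v1 ↦ (p (g)), x ↦ (u), y2 ↦ (p (g))}


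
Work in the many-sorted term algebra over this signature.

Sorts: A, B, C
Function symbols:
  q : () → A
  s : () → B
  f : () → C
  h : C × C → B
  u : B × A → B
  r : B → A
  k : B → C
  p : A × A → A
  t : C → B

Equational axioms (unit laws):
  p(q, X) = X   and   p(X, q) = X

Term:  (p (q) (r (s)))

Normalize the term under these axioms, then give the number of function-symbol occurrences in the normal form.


1. (p (q) (r (s)))  →  (r (s))
normal form: (r (s))

size = 2


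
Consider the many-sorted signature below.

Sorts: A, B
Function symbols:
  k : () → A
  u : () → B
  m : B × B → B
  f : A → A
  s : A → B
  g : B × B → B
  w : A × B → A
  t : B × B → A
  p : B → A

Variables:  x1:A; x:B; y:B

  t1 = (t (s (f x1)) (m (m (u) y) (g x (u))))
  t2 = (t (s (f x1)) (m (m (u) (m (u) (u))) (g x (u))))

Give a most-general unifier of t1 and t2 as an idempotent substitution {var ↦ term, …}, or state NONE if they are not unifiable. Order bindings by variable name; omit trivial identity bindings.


{y ↦ (m (u) (u))}


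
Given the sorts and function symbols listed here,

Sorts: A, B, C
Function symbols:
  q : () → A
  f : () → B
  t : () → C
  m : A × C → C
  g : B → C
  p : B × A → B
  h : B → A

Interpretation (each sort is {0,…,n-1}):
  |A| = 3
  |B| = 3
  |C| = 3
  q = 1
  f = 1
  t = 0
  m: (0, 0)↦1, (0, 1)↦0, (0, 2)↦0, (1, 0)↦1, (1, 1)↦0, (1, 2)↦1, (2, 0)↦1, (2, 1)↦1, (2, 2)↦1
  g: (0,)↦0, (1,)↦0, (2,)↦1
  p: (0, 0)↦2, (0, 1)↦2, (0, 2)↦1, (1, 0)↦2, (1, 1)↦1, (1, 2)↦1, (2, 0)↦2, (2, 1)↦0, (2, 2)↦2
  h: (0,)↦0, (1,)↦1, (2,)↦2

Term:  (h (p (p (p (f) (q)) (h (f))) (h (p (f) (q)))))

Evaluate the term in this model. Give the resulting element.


  f = 1
  q = 1
  (p (f) (q)) = p(1, 1) = 1
  f = 1
  (h (f)) = h(1,) = 1
  (p (p (f) (q)) (h (f))) = p(1, 1) = 1
  f = 1
  q = 1
  (p (f) (q)) = p(1, 1) = 1
  (h (p (f) (q))) = h(1,) = 1
  (p (p (p (f) (q)) (h (f))) (h (p (f) (q)))) = p(1, 1) = 1
  (h (p (p (p (f) (q)) (h (f))) (h (p (f) (q))))) = h(1,) = 1

value = 1


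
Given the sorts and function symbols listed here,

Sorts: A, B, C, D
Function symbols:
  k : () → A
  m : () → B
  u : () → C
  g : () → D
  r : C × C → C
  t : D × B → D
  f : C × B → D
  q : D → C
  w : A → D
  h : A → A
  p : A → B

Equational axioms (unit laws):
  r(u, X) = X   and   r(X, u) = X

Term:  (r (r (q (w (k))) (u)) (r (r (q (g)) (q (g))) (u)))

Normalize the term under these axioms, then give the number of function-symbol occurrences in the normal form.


1. (r (r (q (w (k))) (u)) (r (r (q (g)) (q (g))) (u)))  →  (r (q (w (k))) (r (r (q (g)) (q (g))) (u)))
2. (r (q (w (k))) (r (r (q (g)) (q (g))) (u)))  →  (r (q (w (k))) (r (q (g)) (q (g))))
normal form: (r (q (w (k))) (r (q (g)) (q (g))))

size = 9


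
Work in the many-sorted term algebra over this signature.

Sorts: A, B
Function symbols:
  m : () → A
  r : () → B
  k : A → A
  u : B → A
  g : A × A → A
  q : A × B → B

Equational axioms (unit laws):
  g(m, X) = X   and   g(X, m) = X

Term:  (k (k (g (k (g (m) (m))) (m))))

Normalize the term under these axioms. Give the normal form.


normal form = (k (k (k (m))))

1. (k (k (g (k (g (m) (m))) (m))))  →  (k (k (k (g (m) (m)))))
2. (k (k (k (g (m) (m)))))  →  (k (k (k (m))))


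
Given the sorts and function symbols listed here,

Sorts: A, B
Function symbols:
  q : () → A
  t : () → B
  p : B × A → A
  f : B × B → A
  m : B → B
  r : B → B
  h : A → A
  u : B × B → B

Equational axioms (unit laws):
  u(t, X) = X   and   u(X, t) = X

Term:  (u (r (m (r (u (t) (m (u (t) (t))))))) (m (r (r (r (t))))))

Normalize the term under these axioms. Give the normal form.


normal form = (u (r (m (r (m (t))))) (m (r (r (r (t))))))

1. (u (r (m (r (u (t) (m (u (t) (t))))))) (m (r (r (r (t))))))  →  (u (r (m (r (m (u (t) (t)))))) (m (r (r (r (t))))))
2. (u (r (m (r (m (u (t) (t)))))) (m (r (r (r (t))))))  →  (u (r (m (r (m (t))))) (m (r (r (r (t))))))


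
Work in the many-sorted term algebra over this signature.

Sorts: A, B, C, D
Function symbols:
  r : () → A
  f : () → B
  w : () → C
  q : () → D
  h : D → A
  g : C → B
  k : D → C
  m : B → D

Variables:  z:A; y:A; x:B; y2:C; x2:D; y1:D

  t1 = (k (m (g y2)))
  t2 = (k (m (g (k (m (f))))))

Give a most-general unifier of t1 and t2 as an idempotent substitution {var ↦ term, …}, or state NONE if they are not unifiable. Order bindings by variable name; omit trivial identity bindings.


{y2 ↦ (k (m (f)))}


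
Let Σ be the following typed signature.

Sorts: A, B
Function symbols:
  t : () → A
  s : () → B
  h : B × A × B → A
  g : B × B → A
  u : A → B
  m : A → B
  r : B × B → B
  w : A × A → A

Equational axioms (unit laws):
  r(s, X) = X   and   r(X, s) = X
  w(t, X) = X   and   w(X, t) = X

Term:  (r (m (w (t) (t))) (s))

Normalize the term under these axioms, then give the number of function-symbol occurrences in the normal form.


size = 2

1. (r (m (w (t) (t))) (s))  →  (m (w (t) (t)))
2. (m (w (t) (t)))  →  (m (t))
normal form: (m (t))


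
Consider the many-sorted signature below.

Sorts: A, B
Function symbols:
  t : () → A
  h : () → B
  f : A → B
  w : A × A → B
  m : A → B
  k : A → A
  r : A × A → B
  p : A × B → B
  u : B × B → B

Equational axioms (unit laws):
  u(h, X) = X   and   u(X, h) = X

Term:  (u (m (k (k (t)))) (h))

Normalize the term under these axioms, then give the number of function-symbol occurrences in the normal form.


size = 4

1. (u (m (k (k (t)))) (h))  →  (m (k (k (t))))
normal form: (m (k (k (t))))


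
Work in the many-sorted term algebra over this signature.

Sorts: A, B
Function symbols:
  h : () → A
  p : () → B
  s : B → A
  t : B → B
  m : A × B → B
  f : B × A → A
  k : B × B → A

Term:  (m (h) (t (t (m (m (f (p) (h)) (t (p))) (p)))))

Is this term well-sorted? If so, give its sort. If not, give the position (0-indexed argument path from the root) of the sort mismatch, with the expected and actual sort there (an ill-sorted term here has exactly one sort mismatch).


  (h) : A
            (p) : B
            (h) : A
          (f (p) (h)) : A
            (p) : B
          (t (p)) : B
        (m (f (p) (h)) (t (p))) : B
        (p) : B
      (m (m (f (p) (h)) (t (p))) (p)) : ✗ arg 0 at [1, 0, 0, 0] has sort B, expected A

ill-sorted at position [1, 0, 0, 0]: expected A, got B


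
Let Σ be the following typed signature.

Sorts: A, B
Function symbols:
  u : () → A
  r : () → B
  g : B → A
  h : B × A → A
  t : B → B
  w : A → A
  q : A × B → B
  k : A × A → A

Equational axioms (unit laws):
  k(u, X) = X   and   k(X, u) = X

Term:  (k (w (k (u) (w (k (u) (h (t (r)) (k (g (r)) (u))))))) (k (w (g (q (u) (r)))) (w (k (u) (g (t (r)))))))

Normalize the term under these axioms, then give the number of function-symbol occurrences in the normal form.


size = 18

1. (k (w (k (u) (w (k (u) (h (t (r)) (k (g (r)) (u))))))) (k (w (g (q (u) (r)))) (w (k (u) (g (t (r)))))))  →  (k (w (w (k (u) (h (t (r)) (k (g (r)) (u)))))) (k (w (g (q (u) (r)))) (w (k (u) (g (t (r)))))))
2. (k (w (w (k (u) (h (t (r)) (k (g (r)) (u)))))) (k (w (g (q (u) (r)))) (w (k (u) (g (t (r)))))))  →  (k (w (w (h (t (r)) (k (g (r)) (u))))) (k (w (g (q (u) (r)))) (w (k (u) (g (t (r)))))))
3. (k (w (w (h (t (r)) (k (g (r)) (u))))) (k (w (g (q (u) (r)))) (w (k (u) (g (t (r)))))))  →  (k (w (w (h (t (r)) (g (r))))) (k (w (g (q (u) (r)))) (w (k (u) (g (t (r)))))))
4. (k (w (w (h (t (r)) (g (r))))) (k (w (g (q (u) (r)))) (w (k (u) (g (t (r)))))))  →  (k (w (w (h (t (r)) (g (r))))) (k (w (g (q (u) (r)))) (w (g (t (r))))))
normal form: (k (w (w (h (t (r)) (g (r))))) (k (w (g (q (u) (r)))) (w (g (t (r))))))


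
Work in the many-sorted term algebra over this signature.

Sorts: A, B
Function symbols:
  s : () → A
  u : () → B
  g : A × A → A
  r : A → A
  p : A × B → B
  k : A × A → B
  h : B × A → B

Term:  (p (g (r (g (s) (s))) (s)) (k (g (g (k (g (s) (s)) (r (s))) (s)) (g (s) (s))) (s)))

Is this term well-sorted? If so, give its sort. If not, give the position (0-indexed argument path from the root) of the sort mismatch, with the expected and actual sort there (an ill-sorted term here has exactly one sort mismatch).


        (s) : A
        (s) : A
      (g (s) (s)) : A
    (r (g (s) (s))) : A
    (s) : A
  (g (r (g (s) (s))) (s)) : A
            (s) : A
            (s) : A
          (g (s) (s)) : A
            (s) : A
          (r (s)) : A
        (k (g (s) (s)) (r (s))) : B
        (s) : A
      (g (k (g (s) (s)) (r (s))) (s)) : ✗ arg 0 at [1, 0, 0, 0] has sort B, expected A
        (s) : A
        (s) : A
      (g (s) (s)) : A
    (s) : A

ill-sorted at position [1, 0, 0, 0]: expected A, got B


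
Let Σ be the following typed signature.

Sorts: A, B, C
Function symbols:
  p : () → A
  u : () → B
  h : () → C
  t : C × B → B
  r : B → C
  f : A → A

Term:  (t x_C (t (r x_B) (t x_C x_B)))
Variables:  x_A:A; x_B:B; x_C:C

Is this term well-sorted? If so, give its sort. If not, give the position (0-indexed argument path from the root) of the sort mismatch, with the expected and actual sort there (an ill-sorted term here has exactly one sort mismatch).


  x_C : C
      x_B : B
    (r x_B) : C
      x_C : C
      x_B : B
    (t x_C x_B) : B
  (t (r x_B) (t x_C x_B)) : B
(t x_C (t (r x_B) (t x_C x_B))) : B

well-sorted; sort = B


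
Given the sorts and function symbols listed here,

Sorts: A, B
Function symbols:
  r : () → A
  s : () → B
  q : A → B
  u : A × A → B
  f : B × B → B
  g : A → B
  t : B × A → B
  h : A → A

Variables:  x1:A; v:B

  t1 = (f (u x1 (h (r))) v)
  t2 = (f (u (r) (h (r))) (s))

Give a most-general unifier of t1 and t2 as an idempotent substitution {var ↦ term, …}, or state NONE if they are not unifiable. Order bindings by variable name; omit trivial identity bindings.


{v ↦ (s), x1 ↦ (r)}


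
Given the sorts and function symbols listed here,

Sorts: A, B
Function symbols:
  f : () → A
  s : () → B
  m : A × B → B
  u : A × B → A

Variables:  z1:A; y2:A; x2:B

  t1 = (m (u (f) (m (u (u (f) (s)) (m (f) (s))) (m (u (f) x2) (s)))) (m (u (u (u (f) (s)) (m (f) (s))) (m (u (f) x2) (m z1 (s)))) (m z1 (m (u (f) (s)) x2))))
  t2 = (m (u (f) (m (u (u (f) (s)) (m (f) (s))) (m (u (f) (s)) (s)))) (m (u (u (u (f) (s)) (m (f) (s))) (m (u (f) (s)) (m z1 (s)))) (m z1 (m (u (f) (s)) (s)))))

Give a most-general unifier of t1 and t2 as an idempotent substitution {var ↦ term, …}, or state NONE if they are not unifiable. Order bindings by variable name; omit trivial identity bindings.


{x2 ↦ (s)}


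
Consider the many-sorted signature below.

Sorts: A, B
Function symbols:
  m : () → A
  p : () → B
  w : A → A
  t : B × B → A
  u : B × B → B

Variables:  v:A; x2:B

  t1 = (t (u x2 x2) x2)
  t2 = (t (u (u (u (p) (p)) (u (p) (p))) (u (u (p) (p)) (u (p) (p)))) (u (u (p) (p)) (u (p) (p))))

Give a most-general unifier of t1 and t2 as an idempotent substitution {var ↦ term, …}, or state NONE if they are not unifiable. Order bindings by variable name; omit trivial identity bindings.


{x2 ↦ (u (u (p) (p)) (u (p) (p)))}


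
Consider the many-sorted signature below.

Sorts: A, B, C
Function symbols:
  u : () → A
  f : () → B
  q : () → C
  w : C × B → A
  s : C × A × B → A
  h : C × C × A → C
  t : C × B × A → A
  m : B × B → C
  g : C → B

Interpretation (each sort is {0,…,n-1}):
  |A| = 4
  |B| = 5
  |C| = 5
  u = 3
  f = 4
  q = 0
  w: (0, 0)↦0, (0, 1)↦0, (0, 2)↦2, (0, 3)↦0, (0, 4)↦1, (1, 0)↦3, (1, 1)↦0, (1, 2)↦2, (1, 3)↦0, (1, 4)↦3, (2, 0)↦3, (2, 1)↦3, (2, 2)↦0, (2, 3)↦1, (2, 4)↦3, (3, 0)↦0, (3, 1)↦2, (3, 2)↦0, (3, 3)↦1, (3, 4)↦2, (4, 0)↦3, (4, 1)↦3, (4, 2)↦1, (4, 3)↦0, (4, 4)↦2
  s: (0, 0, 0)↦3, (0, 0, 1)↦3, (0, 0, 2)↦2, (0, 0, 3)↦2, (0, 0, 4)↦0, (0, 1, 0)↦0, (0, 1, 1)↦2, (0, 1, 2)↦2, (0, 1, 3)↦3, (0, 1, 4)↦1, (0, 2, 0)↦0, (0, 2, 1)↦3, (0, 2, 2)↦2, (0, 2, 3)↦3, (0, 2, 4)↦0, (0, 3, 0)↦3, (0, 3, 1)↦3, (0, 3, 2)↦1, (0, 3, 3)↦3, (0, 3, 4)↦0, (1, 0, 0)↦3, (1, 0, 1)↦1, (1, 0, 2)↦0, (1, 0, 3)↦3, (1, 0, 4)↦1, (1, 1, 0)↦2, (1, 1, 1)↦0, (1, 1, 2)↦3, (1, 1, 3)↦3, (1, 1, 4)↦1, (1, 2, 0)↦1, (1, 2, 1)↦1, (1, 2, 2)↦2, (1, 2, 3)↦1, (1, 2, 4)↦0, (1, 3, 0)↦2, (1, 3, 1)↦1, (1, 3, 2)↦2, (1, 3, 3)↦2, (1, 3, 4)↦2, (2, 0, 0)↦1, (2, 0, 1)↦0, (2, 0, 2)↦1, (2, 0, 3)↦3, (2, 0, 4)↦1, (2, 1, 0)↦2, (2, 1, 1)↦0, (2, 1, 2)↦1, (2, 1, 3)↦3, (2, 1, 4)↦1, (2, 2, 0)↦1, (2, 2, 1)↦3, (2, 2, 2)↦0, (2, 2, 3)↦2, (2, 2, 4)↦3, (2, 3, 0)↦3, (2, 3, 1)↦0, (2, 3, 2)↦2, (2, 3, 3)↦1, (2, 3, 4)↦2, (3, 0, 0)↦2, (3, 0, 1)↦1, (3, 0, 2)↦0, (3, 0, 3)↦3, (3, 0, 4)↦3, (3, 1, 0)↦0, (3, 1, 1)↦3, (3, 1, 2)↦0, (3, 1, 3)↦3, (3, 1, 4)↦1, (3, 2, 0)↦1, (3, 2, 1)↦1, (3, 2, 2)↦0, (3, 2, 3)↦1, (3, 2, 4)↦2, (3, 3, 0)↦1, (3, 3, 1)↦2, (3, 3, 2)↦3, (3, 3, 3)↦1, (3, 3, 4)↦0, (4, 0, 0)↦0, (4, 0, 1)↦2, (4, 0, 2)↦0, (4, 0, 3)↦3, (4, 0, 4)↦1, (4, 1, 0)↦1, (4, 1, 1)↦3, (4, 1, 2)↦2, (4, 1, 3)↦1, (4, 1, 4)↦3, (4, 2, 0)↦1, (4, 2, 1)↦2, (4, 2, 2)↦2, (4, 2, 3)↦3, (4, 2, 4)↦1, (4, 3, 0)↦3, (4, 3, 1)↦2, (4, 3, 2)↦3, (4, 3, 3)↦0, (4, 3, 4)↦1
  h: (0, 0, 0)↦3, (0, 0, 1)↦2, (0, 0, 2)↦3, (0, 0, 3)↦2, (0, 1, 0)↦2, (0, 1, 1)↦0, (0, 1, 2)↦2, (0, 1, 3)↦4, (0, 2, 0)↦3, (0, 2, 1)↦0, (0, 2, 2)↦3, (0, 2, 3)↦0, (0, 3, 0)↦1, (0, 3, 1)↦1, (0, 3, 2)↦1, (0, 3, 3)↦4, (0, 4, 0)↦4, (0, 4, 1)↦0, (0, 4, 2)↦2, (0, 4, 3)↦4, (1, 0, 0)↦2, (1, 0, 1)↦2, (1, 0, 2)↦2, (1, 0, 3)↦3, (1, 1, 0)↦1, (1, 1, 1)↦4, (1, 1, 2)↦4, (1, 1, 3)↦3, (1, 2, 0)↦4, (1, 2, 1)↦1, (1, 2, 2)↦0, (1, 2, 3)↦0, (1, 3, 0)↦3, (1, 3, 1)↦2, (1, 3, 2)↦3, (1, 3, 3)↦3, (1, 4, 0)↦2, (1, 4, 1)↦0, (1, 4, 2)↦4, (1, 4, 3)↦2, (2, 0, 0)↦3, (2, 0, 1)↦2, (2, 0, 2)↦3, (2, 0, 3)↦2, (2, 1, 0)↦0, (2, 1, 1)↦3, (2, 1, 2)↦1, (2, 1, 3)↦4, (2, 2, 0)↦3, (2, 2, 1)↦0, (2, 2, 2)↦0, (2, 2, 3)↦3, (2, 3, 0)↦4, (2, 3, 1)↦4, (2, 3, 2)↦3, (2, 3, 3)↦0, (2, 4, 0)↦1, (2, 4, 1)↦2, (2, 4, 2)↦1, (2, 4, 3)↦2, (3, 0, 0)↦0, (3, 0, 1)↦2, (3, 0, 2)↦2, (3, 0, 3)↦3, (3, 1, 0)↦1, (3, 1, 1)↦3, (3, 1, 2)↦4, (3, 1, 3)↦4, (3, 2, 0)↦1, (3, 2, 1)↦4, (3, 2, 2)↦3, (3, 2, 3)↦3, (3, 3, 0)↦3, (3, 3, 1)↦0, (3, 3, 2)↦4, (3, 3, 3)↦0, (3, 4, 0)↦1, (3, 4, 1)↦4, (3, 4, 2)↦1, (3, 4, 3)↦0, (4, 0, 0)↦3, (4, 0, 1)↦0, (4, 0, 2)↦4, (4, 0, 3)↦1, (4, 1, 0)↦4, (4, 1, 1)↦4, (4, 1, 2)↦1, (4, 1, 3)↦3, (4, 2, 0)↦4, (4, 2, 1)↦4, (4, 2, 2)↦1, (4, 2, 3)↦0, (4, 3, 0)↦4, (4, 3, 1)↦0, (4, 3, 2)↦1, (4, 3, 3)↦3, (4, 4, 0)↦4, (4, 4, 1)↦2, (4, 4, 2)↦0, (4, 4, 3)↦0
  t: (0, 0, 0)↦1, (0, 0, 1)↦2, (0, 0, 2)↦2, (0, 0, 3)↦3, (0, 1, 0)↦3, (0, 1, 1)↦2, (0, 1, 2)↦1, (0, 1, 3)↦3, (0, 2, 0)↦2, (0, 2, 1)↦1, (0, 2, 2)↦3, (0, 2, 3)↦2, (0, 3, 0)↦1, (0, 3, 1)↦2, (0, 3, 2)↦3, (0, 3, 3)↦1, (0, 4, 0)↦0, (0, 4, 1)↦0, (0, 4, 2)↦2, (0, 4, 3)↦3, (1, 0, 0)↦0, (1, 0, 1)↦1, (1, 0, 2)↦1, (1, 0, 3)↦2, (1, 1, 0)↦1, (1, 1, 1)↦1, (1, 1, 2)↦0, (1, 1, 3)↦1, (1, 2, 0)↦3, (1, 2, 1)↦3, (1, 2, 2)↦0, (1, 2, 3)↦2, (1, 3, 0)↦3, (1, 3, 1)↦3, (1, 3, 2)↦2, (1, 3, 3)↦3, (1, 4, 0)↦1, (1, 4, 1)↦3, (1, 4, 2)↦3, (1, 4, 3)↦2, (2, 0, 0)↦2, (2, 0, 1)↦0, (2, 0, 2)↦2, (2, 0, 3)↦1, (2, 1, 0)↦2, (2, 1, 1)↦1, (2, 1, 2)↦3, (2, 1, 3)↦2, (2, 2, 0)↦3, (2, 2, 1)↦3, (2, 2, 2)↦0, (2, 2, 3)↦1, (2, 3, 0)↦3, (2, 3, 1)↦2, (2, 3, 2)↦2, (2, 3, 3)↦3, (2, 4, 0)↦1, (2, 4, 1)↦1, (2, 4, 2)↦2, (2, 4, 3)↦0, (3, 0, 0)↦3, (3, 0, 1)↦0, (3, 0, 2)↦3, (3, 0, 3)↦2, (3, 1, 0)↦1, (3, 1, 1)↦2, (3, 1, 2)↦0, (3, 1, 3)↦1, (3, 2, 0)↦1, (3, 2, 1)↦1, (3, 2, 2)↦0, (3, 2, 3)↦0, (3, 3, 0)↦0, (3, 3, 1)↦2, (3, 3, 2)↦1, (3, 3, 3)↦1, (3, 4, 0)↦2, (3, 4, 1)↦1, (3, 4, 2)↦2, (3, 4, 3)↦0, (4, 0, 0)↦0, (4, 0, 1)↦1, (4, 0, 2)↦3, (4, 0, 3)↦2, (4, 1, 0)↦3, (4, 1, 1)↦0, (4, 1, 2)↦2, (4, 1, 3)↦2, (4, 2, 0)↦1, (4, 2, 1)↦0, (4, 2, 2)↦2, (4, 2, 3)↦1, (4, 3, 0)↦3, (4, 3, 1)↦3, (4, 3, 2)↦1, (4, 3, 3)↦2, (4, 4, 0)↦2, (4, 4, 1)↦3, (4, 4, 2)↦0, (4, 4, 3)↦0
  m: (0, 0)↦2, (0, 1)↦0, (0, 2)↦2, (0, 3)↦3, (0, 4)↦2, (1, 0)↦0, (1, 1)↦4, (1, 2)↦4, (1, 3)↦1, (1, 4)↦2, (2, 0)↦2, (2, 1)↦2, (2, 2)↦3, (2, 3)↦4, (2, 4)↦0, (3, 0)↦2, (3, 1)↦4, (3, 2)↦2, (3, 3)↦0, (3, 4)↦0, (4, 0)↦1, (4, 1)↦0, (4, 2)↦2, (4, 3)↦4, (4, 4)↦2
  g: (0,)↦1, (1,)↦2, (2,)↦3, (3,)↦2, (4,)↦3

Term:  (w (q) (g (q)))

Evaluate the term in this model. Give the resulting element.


  q = 0
  q = 0
  (g (q)) = g(0,) = 1
  (w (q) (g (q))) = w(0, 1) = 0

value = 0


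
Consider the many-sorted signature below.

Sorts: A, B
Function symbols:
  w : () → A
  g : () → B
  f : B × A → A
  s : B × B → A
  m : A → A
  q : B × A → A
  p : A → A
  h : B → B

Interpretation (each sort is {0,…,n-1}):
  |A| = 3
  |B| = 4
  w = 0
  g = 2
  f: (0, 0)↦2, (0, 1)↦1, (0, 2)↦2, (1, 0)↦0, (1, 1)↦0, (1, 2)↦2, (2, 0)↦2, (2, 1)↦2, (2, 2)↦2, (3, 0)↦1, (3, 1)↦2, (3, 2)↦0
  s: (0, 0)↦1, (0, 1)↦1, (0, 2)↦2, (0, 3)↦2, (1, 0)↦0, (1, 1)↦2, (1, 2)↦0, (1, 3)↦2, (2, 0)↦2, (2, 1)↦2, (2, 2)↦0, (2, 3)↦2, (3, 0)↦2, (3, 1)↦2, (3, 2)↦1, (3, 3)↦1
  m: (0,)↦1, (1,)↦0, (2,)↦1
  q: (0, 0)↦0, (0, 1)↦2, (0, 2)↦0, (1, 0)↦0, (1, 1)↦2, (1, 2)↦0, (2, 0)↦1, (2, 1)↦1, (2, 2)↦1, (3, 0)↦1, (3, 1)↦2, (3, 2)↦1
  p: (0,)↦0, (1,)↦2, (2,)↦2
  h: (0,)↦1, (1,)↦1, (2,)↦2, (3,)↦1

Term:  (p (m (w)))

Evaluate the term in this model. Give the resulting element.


  w = 0
  (m (w)) = m(0,) = 1
  (p (m (w))) = p(1,) = 2

value = 2


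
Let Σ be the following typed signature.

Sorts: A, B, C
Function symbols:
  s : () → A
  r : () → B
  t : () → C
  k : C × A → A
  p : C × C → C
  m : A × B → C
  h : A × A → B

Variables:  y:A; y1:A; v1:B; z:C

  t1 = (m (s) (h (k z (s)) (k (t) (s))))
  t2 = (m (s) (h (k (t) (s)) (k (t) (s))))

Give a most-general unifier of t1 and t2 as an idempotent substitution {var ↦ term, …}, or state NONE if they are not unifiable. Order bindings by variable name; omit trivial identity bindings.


{z ↦ (t)}


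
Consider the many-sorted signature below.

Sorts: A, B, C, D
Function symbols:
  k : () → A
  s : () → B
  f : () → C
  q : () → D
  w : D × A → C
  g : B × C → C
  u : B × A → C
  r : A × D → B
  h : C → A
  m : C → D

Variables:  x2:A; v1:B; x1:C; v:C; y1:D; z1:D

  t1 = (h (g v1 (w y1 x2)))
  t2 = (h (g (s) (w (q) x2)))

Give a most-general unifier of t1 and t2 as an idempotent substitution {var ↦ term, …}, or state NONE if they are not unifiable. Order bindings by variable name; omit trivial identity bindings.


{v1 ↦ (s), y1 ↦ (q)}


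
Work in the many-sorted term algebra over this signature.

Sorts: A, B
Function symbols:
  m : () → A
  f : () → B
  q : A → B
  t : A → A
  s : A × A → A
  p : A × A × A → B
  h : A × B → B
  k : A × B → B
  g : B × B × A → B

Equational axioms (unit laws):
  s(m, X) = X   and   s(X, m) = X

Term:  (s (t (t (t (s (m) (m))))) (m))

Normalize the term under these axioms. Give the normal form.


normal form = (t (t (t (m))))

1. (s (t (t (t (s (m) (m))))) (m))  →  (t (t (t (s (m) (m)))))
2. (t (t (t (s (m) (m)))))  →  (t (t (t (m))))


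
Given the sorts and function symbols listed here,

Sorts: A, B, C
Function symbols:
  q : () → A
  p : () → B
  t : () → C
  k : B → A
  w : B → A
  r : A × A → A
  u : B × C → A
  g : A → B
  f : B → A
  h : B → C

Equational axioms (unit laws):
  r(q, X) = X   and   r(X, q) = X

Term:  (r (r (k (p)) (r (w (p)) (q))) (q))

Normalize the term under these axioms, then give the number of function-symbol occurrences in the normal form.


1. (r (r (k (p)) (r (w (p)) (q))) (q))  →  (r (k (p)) (r (w (p)) (q)))
2. (r (k (p)) (r (w (p)) (q)))  →  (r (k (p)) (w (p)))
normal form: (r (k (p)) (w (p)))

size = 5


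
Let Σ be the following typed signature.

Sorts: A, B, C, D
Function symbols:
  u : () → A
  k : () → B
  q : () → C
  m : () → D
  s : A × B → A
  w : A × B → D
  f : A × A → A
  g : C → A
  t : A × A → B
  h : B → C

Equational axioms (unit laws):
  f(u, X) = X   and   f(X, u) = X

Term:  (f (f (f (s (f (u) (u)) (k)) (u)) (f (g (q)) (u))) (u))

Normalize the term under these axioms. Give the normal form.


normal form = (f (s (u) (k)) (g (q)))

1. (f (f (f (s (f (u) (u)) (k)) (u)) (f (g (q)) (u))) (u))  →  (f (f (s (f (u) (u)) (k)) (u)) (f (g (q)) (u)))
2. (f (f (s (f (u) (u)) (k)) (u)) (f (g (q)) (u)))  →  (f (s (f (u) (u)) (k)) (f (g (q)) (u)))
3. (f (s (f (u) (u)) (k)) (f (g (q)) (u)))  →  (f (s (u) (k)) (f (g (q)) (u)))
4. (f (s (u) (k)) (f (g (q)) (u)))  →  (f (s (u) (k)) (g (q)))


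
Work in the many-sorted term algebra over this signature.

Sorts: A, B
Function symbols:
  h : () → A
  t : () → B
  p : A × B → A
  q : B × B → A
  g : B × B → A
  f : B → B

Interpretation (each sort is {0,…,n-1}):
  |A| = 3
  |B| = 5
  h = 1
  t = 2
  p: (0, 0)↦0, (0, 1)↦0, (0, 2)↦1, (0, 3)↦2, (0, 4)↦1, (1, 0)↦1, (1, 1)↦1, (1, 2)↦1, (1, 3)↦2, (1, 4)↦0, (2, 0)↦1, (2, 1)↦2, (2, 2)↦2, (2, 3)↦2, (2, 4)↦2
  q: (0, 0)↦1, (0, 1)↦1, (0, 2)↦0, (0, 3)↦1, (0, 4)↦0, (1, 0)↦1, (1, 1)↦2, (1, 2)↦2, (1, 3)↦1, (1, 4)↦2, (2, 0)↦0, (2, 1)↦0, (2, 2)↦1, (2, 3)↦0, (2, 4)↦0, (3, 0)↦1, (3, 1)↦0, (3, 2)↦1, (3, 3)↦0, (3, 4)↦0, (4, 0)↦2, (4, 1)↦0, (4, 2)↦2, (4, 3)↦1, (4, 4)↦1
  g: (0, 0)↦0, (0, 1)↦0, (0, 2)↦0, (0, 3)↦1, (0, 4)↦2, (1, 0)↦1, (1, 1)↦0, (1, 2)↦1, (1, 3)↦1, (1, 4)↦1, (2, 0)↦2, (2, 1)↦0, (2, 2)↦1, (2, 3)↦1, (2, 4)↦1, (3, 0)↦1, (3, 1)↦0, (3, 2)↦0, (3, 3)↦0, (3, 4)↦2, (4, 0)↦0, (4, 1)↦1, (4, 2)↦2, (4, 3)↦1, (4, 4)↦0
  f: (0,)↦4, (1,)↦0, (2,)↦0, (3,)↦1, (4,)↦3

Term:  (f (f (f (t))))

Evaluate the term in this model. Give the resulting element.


  t = 2
  (f (t)) = f(2,) = 0
  (f (f (t))) = f(0,) = 4
  (f (f (f (t)))) = f(4,) = 3

value = 3


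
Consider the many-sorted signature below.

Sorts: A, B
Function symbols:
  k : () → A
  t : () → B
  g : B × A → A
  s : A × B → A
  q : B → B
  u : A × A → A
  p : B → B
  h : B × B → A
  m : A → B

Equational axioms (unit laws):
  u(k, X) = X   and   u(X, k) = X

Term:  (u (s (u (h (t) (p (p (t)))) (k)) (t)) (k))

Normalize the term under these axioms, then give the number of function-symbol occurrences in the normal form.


1. (u (s (u (h (t) (p (p (t)))) (k)) (t)) (k))  →  (s (u (h (t) (p (p (t)))) (k)) (t))
2. (s (u (h (t) (p (p (t)))) (k)) (t))  →  (s (h (t) (p (p (t)))) (t))
normal form: (s (h (t) (p (p (t)))) (t))

size = 7
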